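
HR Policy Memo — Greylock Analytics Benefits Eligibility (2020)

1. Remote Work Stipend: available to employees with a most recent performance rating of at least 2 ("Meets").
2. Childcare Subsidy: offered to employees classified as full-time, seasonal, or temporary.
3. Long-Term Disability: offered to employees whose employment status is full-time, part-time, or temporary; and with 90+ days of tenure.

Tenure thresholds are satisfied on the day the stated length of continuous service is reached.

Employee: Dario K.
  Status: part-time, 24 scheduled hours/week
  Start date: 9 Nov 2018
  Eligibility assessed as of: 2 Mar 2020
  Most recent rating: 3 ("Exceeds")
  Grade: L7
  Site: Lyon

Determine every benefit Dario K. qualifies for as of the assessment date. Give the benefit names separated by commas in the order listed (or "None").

Remote Work Stipend, Long-Term Disability

Service from 9 Nov 2018 to 2 Mar 2020: 479 days.
Remote Work Stipend — rating 3 ≥ 2 ✓ → eligible.
Childcare Subsidy — status part-time ✗ (requires full-time, seasonal, or temporary) → not eligible.
Long-Term Disability — status part-time ✓; service 479 days ≥ 90 days ✓ → eligible.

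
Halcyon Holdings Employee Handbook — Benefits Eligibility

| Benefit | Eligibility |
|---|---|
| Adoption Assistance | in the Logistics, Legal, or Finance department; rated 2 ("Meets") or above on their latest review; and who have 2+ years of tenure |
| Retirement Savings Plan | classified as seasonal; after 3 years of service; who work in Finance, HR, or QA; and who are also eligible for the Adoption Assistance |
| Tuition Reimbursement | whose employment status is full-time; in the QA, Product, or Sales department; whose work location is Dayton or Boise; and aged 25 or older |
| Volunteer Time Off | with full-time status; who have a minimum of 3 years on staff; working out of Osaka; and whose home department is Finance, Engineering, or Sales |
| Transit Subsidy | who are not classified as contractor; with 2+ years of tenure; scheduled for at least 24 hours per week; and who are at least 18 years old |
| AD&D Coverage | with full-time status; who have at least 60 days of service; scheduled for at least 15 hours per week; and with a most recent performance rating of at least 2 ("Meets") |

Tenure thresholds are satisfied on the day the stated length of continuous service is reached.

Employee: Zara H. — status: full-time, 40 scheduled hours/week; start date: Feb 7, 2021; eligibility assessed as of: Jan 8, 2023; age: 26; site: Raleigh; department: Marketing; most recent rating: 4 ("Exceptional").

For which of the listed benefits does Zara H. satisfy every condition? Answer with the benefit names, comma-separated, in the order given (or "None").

Service from Feb 7, 2021 to Jan 8, 2023: 700 days.
Adoption Assistance — dept Marketing ✗ → not eligible.
Retirement Savings Plan — status full-time ✗ (requires seasonal) → not eligible.
Tuition Reimbursement — status full-time ✓; dept Marketing ✗ → not eligible.
Volunteer Time Off — status full-time ✓; service 700 days < 3 years (≈1095 days) ✗ → not eligible.
Transit Subsidy — status full-time ✓ (not excluded); service 700 days < 2 years (≈730 days) ✗ → not eligible.
AD&D Coverage — status full-time ✓; service 700 days ≥ 60 days ✓; 40 hrs/wk ≥ 15 ✓; rating 4 ≥ 2 ✓ → eligible.

AD&D Coverage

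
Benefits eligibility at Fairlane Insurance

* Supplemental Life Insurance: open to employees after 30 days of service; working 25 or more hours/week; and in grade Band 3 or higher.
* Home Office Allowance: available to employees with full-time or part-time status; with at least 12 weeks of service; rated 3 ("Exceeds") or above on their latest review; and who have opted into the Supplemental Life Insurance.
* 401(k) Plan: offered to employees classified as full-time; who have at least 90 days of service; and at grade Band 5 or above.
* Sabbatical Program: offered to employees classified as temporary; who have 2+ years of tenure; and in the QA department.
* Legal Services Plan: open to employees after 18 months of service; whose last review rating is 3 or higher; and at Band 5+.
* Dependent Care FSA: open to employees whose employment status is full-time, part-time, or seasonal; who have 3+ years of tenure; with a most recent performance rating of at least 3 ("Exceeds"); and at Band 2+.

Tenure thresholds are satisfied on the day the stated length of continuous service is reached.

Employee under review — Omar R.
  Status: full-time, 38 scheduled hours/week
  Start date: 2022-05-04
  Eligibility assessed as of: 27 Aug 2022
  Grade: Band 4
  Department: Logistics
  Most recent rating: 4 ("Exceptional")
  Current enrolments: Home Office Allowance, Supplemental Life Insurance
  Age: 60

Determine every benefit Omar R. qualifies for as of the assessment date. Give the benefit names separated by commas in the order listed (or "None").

Supplemental Life Insurance, Home Office Allowance

Service from 2022-05-04 to 27 Aug 2022: 115 days.
Supplemental Life Insurance — service 115 days ≥ 30 days ✓; 38 hrs/wk ≥ 25 ✓; grade Band 4 ≥ Band 3 ✓ → eligible.
Home Office Allowance — status full-time ✓; service 115 days ≥ 12 weeks (≈84 days) ✓; rating 4 ≥ 3 ✓; enrolled in Supplemental Life Insurance ✓ → eligible.
401(k) Plan — status full-time ✓; service 115 days ≥ 90 days ✓; grade Band 4 < Band 5 ✗ → not eligible.
Sabbatical Program — status full-time ✗ (requires temporary) → not eligible.
Legal Services Plan — service 115 days < 18 months (≈540 days) ✗ → not eligible.
Dependent Care FSA — status full-time ✓; service 115 days < 3 years (≈1095 days) ✗ → not eligible.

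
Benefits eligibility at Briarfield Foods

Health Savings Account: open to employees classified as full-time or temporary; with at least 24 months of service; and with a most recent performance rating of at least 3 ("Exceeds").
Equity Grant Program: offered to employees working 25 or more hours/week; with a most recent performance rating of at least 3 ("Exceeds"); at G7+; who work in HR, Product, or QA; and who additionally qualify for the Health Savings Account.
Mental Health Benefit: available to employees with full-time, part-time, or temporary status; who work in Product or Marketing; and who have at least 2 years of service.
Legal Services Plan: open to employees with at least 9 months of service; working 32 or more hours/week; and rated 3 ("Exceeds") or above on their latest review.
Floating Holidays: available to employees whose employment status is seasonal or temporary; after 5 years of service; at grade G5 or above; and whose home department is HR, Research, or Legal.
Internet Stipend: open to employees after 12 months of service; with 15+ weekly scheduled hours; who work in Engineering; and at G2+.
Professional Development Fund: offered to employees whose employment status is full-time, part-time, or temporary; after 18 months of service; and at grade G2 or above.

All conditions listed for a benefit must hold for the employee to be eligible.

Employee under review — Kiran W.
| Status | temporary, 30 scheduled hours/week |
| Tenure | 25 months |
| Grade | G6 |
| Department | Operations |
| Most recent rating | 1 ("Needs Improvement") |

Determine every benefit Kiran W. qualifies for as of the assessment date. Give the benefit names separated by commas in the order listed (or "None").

Professional Development Fund

Health Savings Account — status temporary ✓; service 25 months ≥ 24 months ✓; rating 1 < 3 ✗ → not eligible.
Equity Grant Program — 30 hrs/wk ≥ 25 ✓; rating 1 < 3 ✗ → not eligible.
Mental Health Benefit — status temporary ✓; dept Operations ✗ → not eligible.
Legal Services Plan — service 25 months ≥ 9 months ✓; 30 hrs/wk < 32 ✗ → not eligible.
Floating Holidays — status temporary ✓; service 25 months < 5 years (≈1825 days) ✗ → not eligible.
Internet Stipend — service 25 months ≥ 12 months ✓; 30 hrs/wk ≥ 15 ✓; dept Operations ✗ → not eligible.
Professional Development Fund — status temporary ✓; service 25 months ≥ 18 months ✓; grade G6 ≥ G2 ✓ → eligible.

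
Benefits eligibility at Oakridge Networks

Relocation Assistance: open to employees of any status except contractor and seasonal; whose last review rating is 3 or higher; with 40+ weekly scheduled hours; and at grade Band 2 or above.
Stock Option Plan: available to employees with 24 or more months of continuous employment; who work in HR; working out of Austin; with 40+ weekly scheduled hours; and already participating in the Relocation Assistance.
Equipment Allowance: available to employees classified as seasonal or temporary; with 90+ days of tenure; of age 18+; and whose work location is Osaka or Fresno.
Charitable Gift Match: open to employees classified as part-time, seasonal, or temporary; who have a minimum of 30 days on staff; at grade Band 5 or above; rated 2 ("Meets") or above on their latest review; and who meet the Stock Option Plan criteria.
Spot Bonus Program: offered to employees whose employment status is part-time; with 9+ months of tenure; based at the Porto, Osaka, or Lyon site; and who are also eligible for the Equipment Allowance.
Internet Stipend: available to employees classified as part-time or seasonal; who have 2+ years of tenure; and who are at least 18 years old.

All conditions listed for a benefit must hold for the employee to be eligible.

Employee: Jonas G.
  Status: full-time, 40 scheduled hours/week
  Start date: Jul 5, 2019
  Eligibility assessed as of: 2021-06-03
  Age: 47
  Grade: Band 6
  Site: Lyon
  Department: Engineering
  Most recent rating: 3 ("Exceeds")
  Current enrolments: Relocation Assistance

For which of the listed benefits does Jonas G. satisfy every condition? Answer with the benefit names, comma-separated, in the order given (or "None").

Relocation Assistance

Service from Jul 5, 2019 to 2021-06-03: 699 days.
Relocation Assistance — status full-time ✓ (not excluded); rating 3 ≥ 3 ✓; 40 hrs/wk ≥ 40 ✓; grade Band 6 ≥ Band 2 ✓ → eligible.
Stock Option Plan — service 699 days < 24 months (≈720 days) ✗ → not eligible.
Equipment Allowance — status full-time ✗ (requires seasonal or temporary) → not eligible.
Charitable Gift Match — status full-time ✗ (requires part-time, seasonal, or temporary) → not eligible.
Spot Bonus Program — status full-time ✗ (requires part-time) → not eligible.
Internet Stipend — status full-time ✗ (requires part-time or seasonal) → not eligible.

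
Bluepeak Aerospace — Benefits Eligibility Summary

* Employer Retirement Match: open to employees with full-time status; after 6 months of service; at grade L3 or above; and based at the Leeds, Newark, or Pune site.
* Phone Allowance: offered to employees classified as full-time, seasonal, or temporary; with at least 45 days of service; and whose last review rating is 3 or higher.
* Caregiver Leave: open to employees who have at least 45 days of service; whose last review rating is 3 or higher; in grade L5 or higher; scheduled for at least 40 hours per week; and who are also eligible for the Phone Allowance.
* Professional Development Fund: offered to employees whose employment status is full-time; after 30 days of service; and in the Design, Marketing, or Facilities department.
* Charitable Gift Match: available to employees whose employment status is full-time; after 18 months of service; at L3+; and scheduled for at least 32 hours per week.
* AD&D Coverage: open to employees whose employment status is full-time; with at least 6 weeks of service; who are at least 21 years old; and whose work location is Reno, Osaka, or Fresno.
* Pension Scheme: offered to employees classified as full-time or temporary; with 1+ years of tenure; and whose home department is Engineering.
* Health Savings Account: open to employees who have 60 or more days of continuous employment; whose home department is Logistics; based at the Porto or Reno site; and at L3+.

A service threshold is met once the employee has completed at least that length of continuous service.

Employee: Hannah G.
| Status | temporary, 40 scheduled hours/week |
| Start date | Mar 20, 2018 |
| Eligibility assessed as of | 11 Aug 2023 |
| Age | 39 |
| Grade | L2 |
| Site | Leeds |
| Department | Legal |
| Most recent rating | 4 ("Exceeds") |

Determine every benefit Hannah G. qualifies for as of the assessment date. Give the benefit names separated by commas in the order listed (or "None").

Phone Allowance

Service from Mar 20, 2018 to 11 Aug 2023: 1970 days.
Employer Retirement Match — status temporary ✗ (requires full-time) → not eligible.
Phone Allowance — status temporary ✓; service 1970 days ≥ 45 days ✓; rating 4 ≥ 3 ✓ → eligible.
Caregiver Leave — service 1970 days ≥ 45 days ✓; rating 4 ≥ 3 ✓; grade L2 < L5 ✗ → not eligible.
Professional Development Fund — status temporary ✗ (requires full-time) → not eligible.
Charitable Gift Match — status temporary ✗ (requires full-time) → not eligible.
AD&D Coverage — status temporary ✗ (requires full-time) → not eligible.
Pension Scheme — status temporary ✓; service 1970 days ≥ 1 year (≈365 days) ✓; dept Legal ✗ → not eligible.
Health Savings Account — service 1970 days ≥ 60 days ✓; dept Legal ✗ → not eligible.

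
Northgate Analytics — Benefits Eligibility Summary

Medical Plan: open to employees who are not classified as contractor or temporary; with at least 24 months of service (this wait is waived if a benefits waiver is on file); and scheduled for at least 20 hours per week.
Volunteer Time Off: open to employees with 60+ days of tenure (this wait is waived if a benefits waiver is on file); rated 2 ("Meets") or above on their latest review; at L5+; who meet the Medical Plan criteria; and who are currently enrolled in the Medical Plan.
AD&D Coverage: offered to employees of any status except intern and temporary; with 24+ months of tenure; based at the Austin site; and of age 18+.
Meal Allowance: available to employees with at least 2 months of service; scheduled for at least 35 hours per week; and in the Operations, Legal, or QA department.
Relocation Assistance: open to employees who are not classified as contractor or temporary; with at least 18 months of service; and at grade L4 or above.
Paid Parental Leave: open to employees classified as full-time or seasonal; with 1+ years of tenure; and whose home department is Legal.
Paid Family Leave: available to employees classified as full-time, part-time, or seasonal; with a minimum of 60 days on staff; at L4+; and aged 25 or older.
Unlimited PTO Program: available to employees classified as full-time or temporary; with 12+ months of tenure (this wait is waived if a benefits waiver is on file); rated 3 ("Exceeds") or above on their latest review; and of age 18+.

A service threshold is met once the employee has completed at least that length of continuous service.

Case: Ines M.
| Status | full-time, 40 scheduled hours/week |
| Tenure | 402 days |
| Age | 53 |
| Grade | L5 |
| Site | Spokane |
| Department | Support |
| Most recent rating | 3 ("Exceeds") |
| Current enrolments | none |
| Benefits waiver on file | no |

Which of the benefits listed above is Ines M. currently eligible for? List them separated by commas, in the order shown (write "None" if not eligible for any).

Paid Family Leave, Unlimited PTO Program

Medical Plan — status full-time ✓ (not excluded); no waiver, service 402 days < 24 months (≈720 days) ✗ → not eligible.
Volunteer Time Off — no waiver, service 402 days ≥ 60 days ✓; rating 3 ≥ 2 ✓; grade L5 ≥ L5 ✓; not eligible for Medical Plan ✗ → not eligible.
AD&D Coverage — status full-time ✓ (not excluded); service 402 days < 24 months (≈720 days) ✗ → not eligible.
Meal Allowance — service 402 days ≥ 2 months (≈60 days) ✓; 40 hrs/wk ≥ 35 ✓; dept Support ✗ → not eligible.
Relocation Assistance — status full-time ✓ (not excluded); service 402 days < 18 months (≈540 days) ✗ → not eligible.
Paid Parental Leave — status full-time ✓; service 402 days ≥ 1 year (≈365 days) ✓; dept Support ✗ → not eligible.
Paid Family Leave — status full-time ✓; service 402 days ≥ 60 days ✓; grade L5 ≥ L4 ✓; age 53 ≥ 25 ✓ → eligible.
Unlimited PTO Program — status full-time ✓; no waiver, service 402 days ≥ 12 months (≈360 days) ✓; rating 3 ≥ 3 ✓; age 53 ≥ 18 ✓ → eligible.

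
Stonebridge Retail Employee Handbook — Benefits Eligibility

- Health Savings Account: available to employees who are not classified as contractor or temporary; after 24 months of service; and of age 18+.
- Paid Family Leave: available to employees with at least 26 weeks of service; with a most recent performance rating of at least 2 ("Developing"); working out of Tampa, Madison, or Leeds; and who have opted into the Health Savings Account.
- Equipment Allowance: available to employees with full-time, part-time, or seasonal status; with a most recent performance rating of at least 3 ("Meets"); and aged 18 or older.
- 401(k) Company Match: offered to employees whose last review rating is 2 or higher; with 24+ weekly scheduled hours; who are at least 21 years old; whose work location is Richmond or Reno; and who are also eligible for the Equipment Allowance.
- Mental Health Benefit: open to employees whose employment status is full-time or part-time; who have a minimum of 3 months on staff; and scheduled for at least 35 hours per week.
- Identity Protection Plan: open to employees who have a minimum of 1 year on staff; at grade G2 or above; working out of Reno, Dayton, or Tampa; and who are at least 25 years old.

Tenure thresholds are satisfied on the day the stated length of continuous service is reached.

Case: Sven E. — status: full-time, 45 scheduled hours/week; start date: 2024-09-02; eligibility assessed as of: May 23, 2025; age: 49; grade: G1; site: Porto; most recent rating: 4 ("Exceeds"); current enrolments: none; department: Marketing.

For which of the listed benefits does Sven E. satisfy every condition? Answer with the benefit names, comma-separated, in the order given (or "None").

Equipment Allowance, Mental Health Benefit

Service from 2024-09-02 to May 23, 2025: 263 days.
Health Savings Account — status full-time ✓ (not excluded); service 263 days < 24 months (≈720 days) ✗ → not eligible.
Paid Family Leave — service 263 days ≥ 26 weeks (≈182 days) ✓; rating 4 ≥ 2 ✓; site Porto ✗ (not Tampa, Madison, or Leeds) → not eligible.
Equipment Allowance — status full-time ✓; rating 4 ≥ 3 ✓; age 49 ≥ 18 ✓ → eligible.
401(k) Company Match — rating 4 ≥ 2 ✓; 45 hrs/wk ≥ 24 ✓; age 49 ≥ 21 ✓; site Porto ✗ (not Richmond or Reno) → not eligible.
Mental Health Benefit — status full-time ✓; service 263 days ≥ 3 months (≈90 days) ✓; 45 hrs/wk ≥ 35 ✓ → eligible.
Identity Protection Plan — service 263 days < 1 year (≈365 days) ✗ → not eligible.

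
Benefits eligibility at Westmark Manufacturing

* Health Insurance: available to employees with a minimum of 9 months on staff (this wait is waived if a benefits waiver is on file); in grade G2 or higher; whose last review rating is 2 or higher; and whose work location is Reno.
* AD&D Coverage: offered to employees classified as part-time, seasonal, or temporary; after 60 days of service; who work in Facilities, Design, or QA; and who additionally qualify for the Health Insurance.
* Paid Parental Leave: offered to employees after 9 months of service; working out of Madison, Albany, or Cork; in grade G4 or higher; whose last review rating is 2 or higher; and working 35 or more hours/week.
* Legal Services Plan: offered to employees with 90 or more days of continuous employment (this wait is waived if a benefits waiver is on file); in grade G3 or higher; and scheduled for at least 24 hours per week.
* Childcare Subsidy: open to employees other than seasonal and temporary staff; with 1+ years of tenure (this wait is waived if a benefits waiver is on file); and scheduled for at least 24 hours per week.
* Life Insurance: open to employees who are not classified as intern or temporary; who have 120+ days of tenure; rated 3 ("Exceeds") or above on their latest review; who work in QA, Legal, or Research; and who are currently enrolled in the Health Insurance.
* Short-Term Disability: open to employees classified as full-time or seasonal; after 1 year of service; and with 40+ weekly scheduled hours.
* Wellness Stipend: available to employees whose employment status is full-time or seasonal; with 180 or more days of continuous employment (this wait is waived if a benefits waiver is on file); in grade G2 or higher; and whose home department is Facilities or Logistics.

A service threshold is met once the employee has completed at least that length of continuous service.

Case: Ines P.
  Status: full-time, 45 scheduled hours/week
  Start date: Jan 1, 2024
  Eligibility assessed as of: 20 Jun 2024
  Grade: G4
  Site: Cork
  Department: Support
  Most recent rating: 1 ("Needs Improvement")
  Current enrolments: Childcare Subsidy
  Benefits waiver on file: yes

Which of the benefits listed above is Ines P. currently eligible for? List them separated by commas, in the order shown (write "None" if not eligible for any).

Legal Services Plan, Childcare Subsidy

Service from Jan 1, 2024 to 20 Jun 2024: 171 days.
Health Insurance — benefits waiver on file ✓; grade G4 ≥ G2 ✓; rating 1 < 2 ✗ → not eligible.
AD&D Coverage — status full-time ✗ (requires part-time, seasonal, or temporary) → not eligible.
Paid Parental Leave — service 171 days < 9 months (≈270 days) ✗ → not eligible.
Legal Services Plan — benefits waiver on file ✓; grade G4 ≥ G3 ✓; 45 hrs/wk ≥ 24 ✓ → eligible.
Childcare Subsidy — status full-time ✓ (not excluded); benefits waiver on file ✓; 45 hrs/wk ≥ 24 ✓ → eligible.
Life Insurance — status full-time ✓ (not excluded); service 171 days ≥ 120 days ✓; rating 1 < 3 ✗ → not eligible.
Short-Term Disability — status full-time ✓; service 171 days < 1 year (≈365 days) ✗ → not eligible.
Wellness Stipend — status full-time ✓; benefits waiver on file ✓; grade G4 ≥ G2 ✓; dept Support ✗ → not eligible.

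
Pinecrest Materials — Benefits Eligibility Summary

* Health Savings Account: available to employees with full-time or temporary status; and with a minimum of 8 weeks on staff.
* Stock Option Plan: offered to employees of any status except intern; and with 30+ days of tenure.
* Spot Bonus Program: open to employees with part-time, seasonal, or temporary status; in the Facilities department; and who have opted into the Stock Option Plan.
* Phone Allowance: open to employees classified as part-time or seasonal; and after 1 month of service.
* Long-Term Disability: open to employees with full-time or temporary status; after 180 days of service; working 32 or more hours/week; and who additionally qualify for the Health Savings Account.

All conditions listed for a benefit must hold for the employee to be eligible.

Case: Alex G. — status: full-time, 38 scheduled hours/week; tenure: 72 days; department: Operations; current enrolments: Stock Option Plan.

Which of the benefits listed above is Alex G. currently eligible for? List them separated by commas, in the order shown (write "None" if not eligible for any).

Health Savings Account — status full-time ✓; service 72 days ≥ 8 weeks (≈56 days) ✓ → eligible.
Stock Option Plan — status full-time ✓ (not excluded); service 72 days ≥ 30 days ✓ → eligible.
Spot Bonus Program — status full-time ✗ (requires part-time, seasonal, or temporary) → not eligible.
Phone Allowance — status full-time ✗ (requires part-time or seasonal) → not eligible.
Long-Term Disability — status full-time ✓; service 72 days < 180 days ✗ → not eligible.

Health Savings Account, Stock Option Plan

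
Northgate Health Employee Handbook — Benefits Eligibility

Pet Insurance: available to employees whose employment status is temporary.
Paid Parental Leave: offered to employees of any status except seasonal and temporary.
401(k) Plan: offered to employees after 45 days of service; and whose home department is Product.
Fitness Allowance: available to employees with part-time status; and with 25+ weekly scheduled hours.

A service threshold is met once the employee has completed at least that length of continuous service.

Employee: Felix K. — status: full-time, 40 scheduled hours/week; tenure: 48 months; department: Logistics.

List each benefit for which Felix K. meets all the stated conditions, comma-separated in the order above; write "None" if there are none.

Paid Parental Leave

Pet Insurance — status full-time ✗ (requires temporary) → not eligible.
Paid Parental Leave — status full-time ✓ (not excluded) → eligible.
401(k) Plan — service 48 months ≥ 45 days ✓; dept Logistics ✗ → not eligible.
Fitness Allowance — status full-time ✗ (requires part-time) → not eligible.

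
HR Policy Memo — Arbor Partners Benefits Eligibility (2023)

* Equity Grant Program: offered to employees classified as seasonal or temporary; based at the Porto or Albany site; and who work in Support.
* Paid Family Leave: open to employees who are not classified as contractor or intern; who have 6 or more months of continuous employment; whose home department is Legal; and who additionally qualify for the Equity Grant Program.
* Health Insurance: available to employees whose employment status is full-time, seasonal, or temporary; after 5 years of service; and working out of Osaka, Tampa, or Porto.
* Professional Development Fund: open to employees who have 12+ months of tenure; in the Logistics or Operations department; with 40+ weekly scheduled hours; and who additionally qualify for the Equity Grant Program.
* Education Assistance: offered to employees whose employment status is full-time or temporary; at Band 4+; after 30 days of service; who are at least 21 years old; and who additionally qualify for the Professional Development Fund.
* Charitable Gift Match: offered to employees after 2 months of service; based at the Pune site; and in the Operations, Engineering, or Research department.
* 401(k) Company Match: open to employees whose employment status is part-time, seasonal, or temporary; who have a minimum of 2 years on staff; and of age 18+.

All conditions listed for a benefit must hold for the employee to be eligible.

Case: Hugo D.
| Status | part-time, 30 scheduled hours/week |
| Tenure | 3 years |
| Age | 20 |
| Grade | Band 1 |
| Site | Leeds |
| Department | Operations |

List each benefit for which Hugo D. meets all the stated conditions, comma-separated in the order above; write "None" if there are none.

401(k) Company Match

Equity Grant Program — status part-time ✗ (requires seasonal or temporary) → not eligible.
Paid Family Leave — status part-time ✓ (not excluded); service 3 years ≥ 6 months (≈180 days) ✓; dept Operations ✗ → not eligible.
Health Insurance — status part-time ✗ (requires full-time, seasonal, or temporary) → not eligible.
Professional Development Fund — service 3 years ≥ 12 months (≈360 days) ✓; dept Operations ✓; 30 hrs/wk < 40 ✗ → not eligible.
Education Assistance — status part-time ✗ (requires full-time or temporary) → not eligible.
Charitable Gift Match — service 3 years ≥ 2 months (≈60 days) ✓; site Leeds ✗ (not Pune) → not eligible.
401(k) Company Match — status part-time ✓; service 3 years ≥ 2 years ✓; age 20 ≥ 18 ✓ → eligible.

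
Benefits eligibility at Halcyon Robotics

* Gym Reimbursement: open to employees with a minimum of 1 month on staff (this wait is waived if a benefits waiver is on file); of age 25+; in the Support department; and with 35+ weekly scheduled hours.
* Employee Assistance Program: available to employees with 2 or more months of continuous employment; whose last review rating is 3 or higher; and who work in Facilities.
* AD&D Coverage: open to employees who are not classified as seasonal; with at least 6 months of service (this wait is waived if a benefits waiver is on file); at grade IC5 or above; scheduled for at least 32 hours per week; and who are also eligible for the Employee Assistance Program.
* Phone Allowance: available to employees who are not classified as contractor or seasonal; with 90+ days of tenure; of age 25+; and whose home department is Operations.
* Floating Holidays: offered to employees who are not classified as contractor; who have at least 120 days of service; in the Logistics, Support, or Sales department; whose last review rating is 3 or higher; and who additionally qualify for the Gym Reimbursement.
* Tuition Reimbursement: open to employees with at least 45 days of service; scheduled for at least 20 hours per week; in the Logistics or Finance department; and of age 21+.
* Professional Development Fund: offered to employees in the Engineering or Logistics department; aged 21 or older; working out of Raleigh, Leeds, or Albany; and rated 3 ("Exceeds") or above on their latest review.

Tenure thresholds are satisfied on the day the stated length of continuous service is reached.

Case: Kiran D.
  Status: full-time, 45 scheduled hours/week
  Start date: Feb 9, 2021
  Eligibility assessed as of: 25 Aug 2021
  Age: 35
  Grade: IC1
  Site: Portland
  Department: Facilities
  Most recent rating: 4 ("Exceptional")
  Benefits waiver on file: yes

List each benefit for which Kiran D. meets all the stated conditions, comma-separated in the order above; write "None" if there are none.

Service from Feb 9, 2021 to 25 Aug 2021: 197 days.
Gym Reimbursement — benefits waiver on file ✓; age 35 ≥ 25 ✓; dept Facilities ✗ → not eligible.
Employee Assistance Program — service 197 days ≥ 2 months (≈60 days) ✓; rating 4 ≥ 3 ✓; dept Facilities ✓ → eligible.
AD&D Coverage — status full-time ✓ (not excluded); benefits waiver on file ✓; grade IC1 < IC5 ✗ → not eligible.
Phone Allowance — status full-time ✓ (not excluded); service 197 days ≥ 90 days ✓; age 35 ≥ 25 ✓; dept Facilities ✗ → not eligible.
Floating Holidays — status full-time ✓ (not excluded); service 197 days ≥ 120 days ✓; dept Facilities ✗ → not eligible.
Tuition Reimbursement — service 197 days ≥ 45 days ✓; 45 hrs/wk ≥ 20 ✓; dept Facilities ✗ → not eligible.
Professional Development Fund — dept Facilities ✗ → not eligible.

Employee Assistance Program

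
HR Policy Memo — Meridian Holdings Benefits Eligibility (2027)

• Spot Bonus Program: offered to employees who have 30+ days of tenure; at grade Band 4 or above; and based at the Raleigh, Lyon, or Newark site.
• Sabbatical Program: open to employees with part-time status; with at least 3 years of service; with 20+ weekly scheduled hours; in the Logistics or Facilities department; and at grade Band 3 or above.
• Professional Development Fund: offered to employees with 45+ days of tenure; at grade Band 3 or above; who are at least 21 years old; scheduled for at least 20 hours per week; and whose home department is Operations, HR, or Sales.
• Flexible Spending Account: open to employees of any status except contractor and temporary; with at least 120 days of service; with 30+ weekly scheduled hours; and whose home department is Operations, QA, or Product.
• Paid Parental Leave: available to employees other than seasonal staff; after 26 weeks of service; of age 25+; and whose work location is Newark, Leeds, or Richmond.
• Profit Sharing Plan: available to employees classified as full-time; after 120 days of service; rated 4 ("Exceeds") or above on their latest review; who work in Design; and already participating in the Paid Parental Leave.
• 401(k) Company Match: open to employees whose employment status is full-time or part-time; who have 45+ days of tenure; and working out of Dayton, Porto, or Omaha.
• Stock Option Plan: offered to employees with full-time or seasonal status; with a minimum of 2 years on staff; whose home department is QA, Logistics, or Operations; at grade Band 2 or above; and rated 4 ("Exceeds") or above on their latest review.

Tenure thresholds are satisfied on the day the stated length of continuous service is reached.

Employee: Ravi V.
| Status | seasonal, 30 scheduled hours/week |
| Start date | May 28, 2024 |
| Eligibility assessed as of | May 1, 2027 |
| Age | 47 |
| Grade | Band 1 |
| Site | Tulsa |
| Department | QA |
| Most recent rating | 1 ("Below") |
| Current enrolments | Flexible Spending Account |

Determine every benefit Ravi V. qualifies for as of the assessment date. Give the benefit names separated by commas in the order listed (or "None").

Service from May 28, 2024 to May 1, 2027: 1068 days.
Spot Bonus Program — service 1068 days ≥ 30 days ✓; grade Band 1 < Band 4 ✗ → not eligible.
Sabbatical Program — status seasonal ✗ (requires part-time) → not eligible.
Professional Development Fund — service 1068 days ≥ 45 days ✓; grade Band 1 < Band 3 ✗ → not eligible.
Flexible Spending Account — status seasonal ✓ (not excluded); service 1068 days ≥ 120 days ✓; 30 hrs/wk ≥ 30 ✓; dept QA ✓ → eligible.
Paid Parental Leave — status seasonal ✗ (excluded) → not eligible.
Profit Sharing Plan — status seasonal ✗ (requires full-time) → not eligible.
401(k) Company Match — status seasonal ✗ (requires full-time or part-time) → not eligible.
Stock Option Plan — status seasonal ✓; service 1068 days ≥ 2 years (≈730 days) ✓; dept QA ✓; grade Band 1 < Band 2 ✗ → not eligible.

Flexible Spending Account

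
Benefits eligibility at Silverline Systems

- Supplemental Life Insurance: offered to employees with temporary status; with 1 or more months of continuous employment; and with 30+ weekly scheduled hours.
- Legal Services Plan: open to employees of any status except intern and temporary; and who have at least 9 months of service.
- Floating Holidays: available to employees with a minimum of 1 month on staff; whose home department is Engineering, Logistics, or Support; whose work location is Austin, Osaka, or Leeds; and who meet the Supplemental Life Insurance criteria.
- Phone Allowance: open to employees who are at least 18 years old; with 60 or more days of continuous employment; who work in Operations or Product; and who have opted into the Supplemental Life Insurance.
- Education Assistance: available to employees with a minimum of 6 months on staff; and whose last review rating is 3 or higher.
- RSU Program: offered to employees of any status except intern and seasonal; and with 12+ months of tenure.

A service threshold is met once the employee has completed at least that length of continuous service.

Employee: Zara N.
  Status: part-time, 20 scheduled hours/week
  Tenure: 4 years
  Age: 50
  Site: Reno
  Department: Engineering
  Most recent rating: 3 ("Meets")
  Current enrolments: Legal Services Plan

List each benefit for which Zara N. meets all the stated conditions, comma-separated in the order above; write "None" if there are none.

Legal Services Plan, Education Assistance, RSU Program

Supplemental Life Insurance — status part-time ✗ (requires temporary) → not eligible.
Legal Services Plan — status part-time ✓ (not excluded); service 4 years ≥ 9 months (≈270 days) ✓ → eligible.
Floating Holidays — service 4 years ≥ 1 month (≈30 days) ✓; dept Engineering ✓; site Reno ✗ (not Austin, Osaka, or Leeds) → not eligible.
Phone Allowance — age 50 ≥ 18 ✓; service 4 years ≥ 60 days ✓; dept Engineering ✗ → not eligible.
Education Assistance — service 4 years ≥ 6 months (≈180 days) ✓; rating 3 ≥ 3 ✓ → eligible.
RSU Program — status part-time ✓ (not excluded); service 4 years ≥ 12 months (≈360 days) ✓ → eligible.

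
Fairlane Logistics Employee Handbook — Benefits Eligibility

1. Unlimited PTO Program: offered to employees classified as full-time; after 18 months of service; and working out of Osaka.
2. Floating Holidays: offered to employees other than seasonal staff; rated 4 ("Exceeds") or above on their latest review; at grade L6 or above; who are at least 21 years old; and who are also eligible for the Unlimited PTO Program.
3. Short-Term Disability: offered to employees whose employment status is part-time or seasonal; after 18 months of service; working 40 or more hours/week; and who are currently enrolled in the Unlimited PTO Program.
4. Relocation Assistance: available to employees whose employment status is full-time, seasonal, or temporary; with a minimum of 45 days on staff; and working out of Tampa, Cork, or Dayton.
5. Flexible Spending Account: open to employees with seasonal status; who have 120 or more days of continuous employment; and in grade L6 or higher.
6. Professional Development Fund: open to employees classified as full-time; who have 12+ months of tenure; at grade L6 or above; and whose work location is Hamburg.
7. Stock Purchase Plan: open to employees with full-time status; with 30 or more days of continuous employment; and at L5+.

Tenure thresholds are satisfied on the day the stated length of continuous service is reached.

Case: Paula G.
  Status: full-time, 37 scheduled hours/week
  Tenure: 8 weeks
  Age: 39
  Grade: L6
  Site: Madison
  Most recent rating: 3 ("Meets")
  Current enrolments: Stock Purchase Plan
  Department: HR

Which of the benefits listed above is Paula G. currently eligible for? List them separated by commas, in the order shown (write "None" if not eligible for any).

Stock Purchase Plan

Unlimited PTO Program — status full-time ✓; service 8 weeks < 18 months (≈540 days) ✗ → not eligible.
Floating Holidays — status full-time ✓ (not excluded); rating 3 < 4 ✗ → not eligible.
Short-Term Disability — status full-time ✗ (requires part-time or seasonal) → not eligible.
Relocation Assistance — status full-time ✓; service 8 weeks ≥ 45 days ✓; site Madison ✗ (not Tampa, Cork, or Dayton) → not eligible.
Flexible Spending Account — status full-time ✗ (requires seasonal) → not eligible.
Professional Development Fund — status full-time ✓; service 8 weeks < 12 months (≈360 days) ✗ → not eligible.
Stock Purchase Plan — status full-time ✓; service 8 weeks ≥ 30 days ✓; grade L6 ≥ L5 ✓ → eligible.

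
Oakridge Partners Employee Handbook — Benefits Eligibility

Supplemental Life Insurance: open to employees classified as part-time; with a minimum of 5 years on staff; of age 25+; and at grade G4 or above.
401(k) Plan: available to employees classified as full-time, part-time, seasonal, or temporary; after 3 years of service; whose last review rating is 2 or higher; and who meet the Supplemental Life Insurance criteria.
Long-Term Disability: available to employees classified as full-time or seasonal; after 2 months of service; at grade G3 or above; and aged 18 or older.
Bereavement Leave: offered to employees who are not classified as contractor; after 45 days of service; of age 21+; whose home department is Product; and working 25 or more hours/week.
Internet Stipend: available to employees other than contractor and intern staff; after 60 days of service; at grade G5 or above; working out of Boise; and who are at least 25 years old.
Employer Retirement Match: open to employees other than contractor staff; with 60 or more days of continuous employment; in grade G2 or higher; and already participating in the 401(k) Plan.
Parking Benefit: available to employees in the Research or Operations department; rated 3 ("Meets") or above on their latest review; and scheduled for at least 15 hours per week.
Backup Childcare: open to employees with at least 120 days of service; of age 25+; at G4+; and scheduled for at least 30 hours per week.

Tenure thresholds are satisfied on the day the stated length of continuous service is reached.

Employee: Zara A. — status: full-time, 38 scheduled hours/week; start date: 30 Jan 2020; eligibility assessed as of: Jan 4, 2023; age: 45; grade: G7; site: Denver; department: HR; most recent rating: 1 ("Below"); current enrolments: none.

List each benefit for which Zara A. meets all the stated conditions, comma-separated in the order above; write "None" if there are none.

Long-Term Disability, Backup Childcare

Service from 30 Jan 2020 to Jan 4, 2023: 1070 days.
Supplemental Life Insurance — status full-time ✗ (requires part-time) → not eligible.
401(k) Plan — status full-time ✓; service 1070 days < 3 years (≈1095 days) ✗ → not eligible.
Long-Term Disability — status full-time ✓; service 1070 days ≥ 2 months (≈60 days) ✓; grade G7 ≥ G3 ✓; age 45 ≥ 18 ✓ → eligible.
Bereavement Leave — status full-time ✓ (not excluded); service 1070 days ≥ 45 days ✓; age 45 ≥ 21 ✓; dept HR ✗ → not eligible.
Internet Stipend — status full-time ✓ (not excluded); service 1070 days ≥ 60 days ✓; grade G7 ≥ G5 ✓; site Denver ✗ (not Boise) → not eligible.
Employer Retirement Match — status full-time ✓ (not excluded); service 1070 days ≥ 60 days ✓; grade G7 ≥ G2 ✓; not enrolled in 401(k) Plan ✗ → not eligible.
Parking Benefit — dept HR ✗ → not eligible.
Backup Childcare — service 1070 days ≥ 120 days ✓; age 45 ≥ 25 ✓; grade G7 ≥ G4 ✓; 38 hrs/wk ≥ 30 ✓ → eligible.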